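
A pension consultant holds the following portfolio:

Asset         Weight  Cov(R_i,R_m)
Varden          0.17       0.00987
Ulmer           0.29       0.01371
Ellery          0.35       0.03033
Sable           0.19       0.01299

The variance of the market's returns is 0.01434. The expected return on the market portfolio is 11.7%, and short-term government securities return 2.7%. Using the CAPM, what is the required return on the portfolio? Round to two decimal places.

14.46%

β_Varden = 0.00987 / 0.01434 = 0.6883
β_Ulmer = 0.01371 / 0.01434 = 0.9561
β_Ellery = 0.03033 / 0.01434 = 2.1151
β_Sable = 0.01299 / 0.01434 = 0.9059
β_P = Σ w_i β_i = 0.17×0.6883 + 0.29×0.9561 + 0.35×2.1151 + 0.19×0.9059 = 1.3067
MRP = 11.7% − 2.7% = 9.00%
E(R_P) = R_f + β_P × MRP = 2.7% + 1.3067 × 9.0% = 14.46%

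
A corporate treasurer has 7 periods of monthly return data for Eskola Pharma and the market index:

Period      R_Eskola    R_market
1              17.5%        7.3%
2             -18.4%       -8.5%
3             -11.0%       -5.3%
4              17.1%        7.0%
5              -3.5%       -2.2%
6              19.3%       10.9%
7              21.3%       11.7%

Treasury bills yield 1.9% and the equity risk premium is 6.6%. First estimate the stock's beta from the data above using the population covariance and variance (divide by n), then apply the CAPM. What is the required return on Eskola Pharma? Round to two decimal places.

15.13%

Mean R_i = (17.5 − 18.4 − 11.0 + 17.1 − 3.5 + 19.3 + 21.3) / 7 = 6.0429%
Mean R_m = (7.3 − 8.5 − 5.3 + 7.0 − 2.2 + 10.9 + 11.7) / 7 = 2.9857%
Σ(R_i − R̄_i)(R_m − R̄_m) = 803.1343  ⇒  Cov = 803.1343 / 7 = 114.7335
Σ(R_m − R̄_m)² = 400.7686  ⇒  Var(R_m) = 400.7686 / 7 = 57.2527
β = Cov / Var(R_m) = 114.7335 / 57.2527 = 2.0040
E(R) = R_f + β × MRP = 1.9% + 2.0040 × 6.6% = 15.13%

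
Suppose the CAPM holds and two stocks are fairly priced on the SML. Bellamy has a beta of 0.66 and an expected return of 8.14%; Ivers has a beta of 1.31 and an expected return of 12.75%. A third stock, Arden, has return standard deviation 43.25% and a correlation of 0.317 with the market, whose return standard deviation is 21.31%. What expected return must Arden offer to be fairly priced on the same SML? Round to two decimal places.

8.02%

MRP = (12.75% − 8.14%) / (1.31 − 0.66) = 7.0923%
R_f = 8.14% − 0.66 × 7.0923% = 3.4591%
β_Arden = ρ·σ_i/σ_m = 0.317 × 43.25 / 21.31 = 0.6434
E(R_Arden) = R_f + β × MRP = 3.4591% + 0.6434 × 7.0923% = 8.02%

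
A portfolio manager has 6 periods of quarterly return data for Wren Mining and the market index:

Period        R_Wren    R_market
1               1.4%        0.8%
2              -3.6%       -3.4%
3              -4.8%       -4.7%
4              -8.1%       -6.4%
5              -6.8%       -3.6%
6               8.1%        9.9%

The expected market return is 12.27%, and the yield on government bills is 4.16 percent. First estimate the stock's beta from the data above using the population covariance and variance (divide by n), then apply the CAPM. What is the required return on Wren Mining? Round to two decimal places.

12.19%

Mean R_i = (1.4 − 3.6 − 4.8 − 8.1 − 6.8 + 8.1) / 6 = -2.3000%
Mean R_m = (0.8 − 3.4 − 4.7 − 6.4 − 3.6 + 9.9) / 6 = -1.2333%
Σ(R_i − R̄_i)(R_m − R̄_m) = 175.4100  ⇒  Cov = 175.4100 / 6 = 29.2350
Σ(R_m − R̄_m)² = 177.0933  ⇒  Var(R_m) = 177.0933 / 6 = 29.5156
β = Cov / Var(R_m) = 29.2350 / 29.5156 = 0.9905
MRP = 12.27% − 4.16% = 8.11%
E(R) = R_f + β × MRP = 4.16% + 0.9905 × 8.11% = 12.19%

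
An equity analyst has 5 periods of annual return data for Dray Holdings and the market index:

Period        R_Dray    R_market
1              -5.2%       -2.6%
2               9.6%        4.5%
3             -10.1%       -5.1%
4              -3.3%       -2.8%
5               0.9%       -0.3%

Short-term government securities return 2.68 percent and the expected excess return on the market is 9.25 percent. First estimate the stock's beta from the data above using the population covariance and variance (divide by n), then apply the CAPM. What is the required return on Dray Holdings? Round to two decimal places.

21.35%

Mean R_i = (-5.2 + 9.6 − 10.1 − 3.3 + 0.9) / 5 = -1.6200%
Mean R_m = (-2.6 + 4.5 − 5.1 − 2.8 − 0.3) / 5 = -1.2600%
Σ(R_i − R̄_i)(R_m − R̄_m) = 106.9940  ⇒  Cov = 106.9940 / 5 = 21.3988
Σ(R_m − R̄_m)² = 53.0120  ⇒  Var(R_m) = 53.0120 / 5 = 10.6024
β = Cov / Var(R_m) = 21.3988 / 10.6024 = 2.0183
E(R) = R_f + β × MRP = 2.68% + 2.0183 × 9.25% = 21.35%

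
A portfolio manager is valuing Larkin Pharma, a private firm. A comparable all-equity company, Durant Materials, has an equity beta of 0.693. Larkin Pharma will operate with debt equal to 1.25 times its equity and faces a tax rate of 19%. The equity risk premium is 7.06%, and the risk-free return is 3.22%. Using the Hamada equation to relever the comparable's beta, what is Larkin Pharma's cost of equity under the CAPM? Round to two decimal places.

β_L = β_U × [1 + (1 − t)(D/E)] = 0.693 × [1 + (1 − 0.19) × 1.25]
    = 0.693 × [1 + 0.81 × 1.25] = 0.693 × 2.0125 = 1.3947
E(R) = R_f + β_L × MRP = 3.22% + 1.3947 × 7.06% = 13.07%

13.07%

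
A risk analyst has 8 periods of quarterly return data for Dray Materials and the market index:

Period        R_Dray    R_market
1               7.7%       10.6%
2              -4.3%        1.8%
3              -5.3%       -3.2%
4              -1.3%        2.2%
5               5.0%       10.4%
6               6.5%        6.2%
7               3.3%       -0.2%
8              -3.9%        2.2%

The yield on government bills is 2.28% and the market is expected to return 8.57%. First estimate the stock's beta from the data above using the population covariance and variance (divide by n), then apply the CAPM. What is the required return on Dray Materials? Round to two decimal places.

Mean R_i = (7.7 − 4.3 − 5.3 − 1.3 + 5.0 + 6.5 + 3.3 − 3.9) / 8 = 0.9625%
Mean R_m = (10.6 + 1.8 − 3.2 + 2.2 + 10.4 + 6.2 − 0.2 + 2.2) / 8 = 3.7500%
Σ(R_i − R̄_i)(R_m − R̄_m) = 142.1650  ⇒  Cov = 142.1650 / 8 = 17.7706
Σ(R_m − R̄_m)² = 169.6600  ⇒  Var(R_m) = 169.6600 / 8 = 21.2075
β = Cov / Var(R_m) = 17.7706 / 21.2075 = 0.8379
MRP = 8.57% − 2.28% = 6.29%
E(R) = R_f + β × MRP = 2.28% + 0.8379 × 6.29% = 7.55%

7.55%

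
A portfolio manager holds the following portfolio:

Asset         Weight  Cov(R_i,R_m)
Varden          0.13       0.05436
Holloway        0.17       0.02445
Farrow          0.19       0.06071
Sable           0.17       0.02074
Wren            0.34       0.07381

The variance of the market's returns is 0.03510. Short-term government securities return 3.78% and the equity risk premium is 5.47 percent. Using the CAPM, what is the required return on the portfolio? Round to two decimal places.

11.79%

β_Varden = 0.05436 / 0.03510 = 1.5487
β_Holloway = 0.02445 / 0.03510 = 0.6966
β_Farrow = 0.06071 / 0.03510 = 1.7296
β_Sable = 0.02074 / 0.03510 = 0.5909
β_Wren = 0.07381 / 0.03510 = 2.1028
β_P = Σ w_i β_i = 0.13×1.5487 + 0.17×0.6966 + 0.19×1.7296 + 0.17×0.5909 + 0.34×2.1028 = 1.4638
E(R_P) = R_f + β_P × MRP = 3.78% + 1.4638 × 5.47% = 11.79%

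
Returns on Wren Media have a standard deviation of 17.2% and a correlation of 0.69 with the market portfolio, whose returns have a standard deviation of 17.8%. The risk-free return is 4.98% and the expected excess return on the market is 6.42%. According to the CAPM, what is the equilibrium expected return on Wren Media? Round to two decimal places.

9.26%

β = ρ × σ_i / σ_m = 0.69 × 17.2% / 17.8% = 0.6667
E(R) = 4.98% + 0.6667 × 6.42% = 9.26%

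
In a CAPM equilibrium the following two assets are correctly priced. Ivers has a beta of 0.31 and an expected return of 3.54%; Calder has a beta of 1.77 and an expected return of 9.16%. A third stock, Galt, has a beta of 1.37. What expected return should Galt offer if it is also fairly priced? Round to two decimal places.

7.62%

MRP (SML slope) = (9.16% − 3.54%) / (1.77 − 0.31) = 5.62% / 1.46 = 3.8493%
R_f (intercept) = 3.54% − 0.31 × 3.8493% = 2.3467%
E(R_Galt) = R_f + β × MRP = 2.3467% + 1.37 × 3.8493% = 7.62%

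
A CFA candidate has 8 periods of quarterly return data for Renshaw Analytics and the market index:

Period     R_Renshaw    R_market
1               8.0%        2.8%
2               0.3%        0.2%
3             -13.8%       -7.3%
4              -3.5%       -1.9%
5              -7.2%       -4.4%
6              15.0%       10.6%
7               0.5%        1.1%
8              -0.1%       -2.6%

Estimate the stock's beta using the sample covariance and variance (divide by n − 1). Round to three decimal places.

Mean R_i = (8.0 + 0.3 − 13.8 − 3.5 − 7.2 + 15.0 + 0.5 − 0.1) / 8 = -0.1000%
Mean R_m = (2.8 + 0.2 − 7.3 − 1.9 − 4.4 + 10.6 + 1.1 − 2.6) / 8 = -0.1875%
Σ(R_i − R̄_i)(R_m − R̄_m) = 321.1900  ⇒  Cov = 321.1900 / 7 = 45.8843
Σ(R_m − R̄_m)² = 204.1888  ⇒  Var(R_m) = 204.1888 / 7 = 29.1698
β = Cov / Var(R_m) = 45.8843 / 29.1698 = 1.5730

1.573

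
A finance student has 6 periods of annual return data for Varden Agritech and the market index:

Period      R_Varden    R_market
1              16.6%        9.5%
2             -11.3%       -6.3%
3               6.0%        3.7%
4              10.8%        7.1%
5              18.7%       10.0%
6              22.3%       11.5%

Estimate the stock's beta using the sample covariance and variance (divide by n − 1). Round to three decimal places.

Mean R_i = (16.6 − 11.3 + 6.0 + 10.8 + 18.7 + 22.3) / 6 = 10.5167%
Mean R_m = (9.5 − 6.3 + 3.7 + 7.1 + 10.0 + 11.5) / 6 = 5.9167%
Σ(R_i − R̄_i)(R_m − R̄_m) = 397.8783  ⇒  Cov = 397.8783 / 5 = 79.5757
Σ(R_m − R̄_m)² = 216.2483  ⇒  Var(R_m) = 216.2483 / 5 = 43.2497
β = Cov / Var(R_m) = 79.5757 / 43.2497 = 1.8399

1.840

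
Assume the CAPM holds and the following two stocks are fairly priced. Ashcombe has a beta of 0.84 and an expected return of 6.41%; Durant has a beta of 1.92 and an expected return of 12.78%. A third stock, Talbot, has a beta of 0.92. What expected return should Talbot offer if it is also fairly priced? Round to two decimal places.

MRP (SML slope) = (12.78% − 6.41%) / (1.92 − 0.84) = 6.37% / 1.08 = 5.8981%
R_f (intercept) = 6.41% − 0.84 × 5.8981% = 1.4556%
E(R_Talbot) = R_f + β × MRP = 1.4556% + 0.92 × 5.8981% = 6.88%

6.88%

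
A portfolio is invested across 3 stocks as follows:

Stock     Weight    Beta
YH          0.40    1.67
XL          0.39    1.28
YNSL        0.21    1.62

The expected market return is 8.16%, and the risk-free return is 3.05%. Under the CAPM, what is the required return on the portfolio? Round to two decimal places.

β_P = Σ w_i β_i = 0.40×1.67 + 0.39×1.28 + 0.21×1.62 = 1.5074
MRP = 8.16% − 3.05% = 5.11%
E(R_P) = R_f + β_P × MRP = 3.05% + 1.5074 × 5.11% = 10.75%

10.75%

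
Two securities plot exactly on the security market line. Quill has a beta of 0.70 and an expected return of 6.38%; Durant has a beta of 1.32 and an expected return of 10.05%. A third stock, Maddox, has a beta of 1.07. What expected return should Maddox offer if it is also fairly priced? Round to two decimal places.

8.57%

MRP (SML slope) = (10.05% − 6.38%) / (1.32 − 0.70) = 3.67% / 0.62 = 5.9194%
R_f (intercept) = 6.38% − 0.70 × 5.9194% = 2.2364%
E(R_Maddox) = R_f + β × MRP = 2.2364% + 1.07 × 5.9194% = 8.57%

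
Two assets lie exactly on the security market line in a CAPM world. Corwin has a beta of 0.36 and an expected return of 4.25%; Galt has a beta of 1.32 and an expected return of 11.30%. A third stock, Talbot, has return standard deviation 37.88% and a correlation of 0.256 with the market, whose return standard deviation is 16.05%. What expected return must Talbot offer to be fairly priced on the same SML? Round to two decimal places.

6.04%

MRP = (11.30% − 4.25%) / (1.32 − 0.36) = 7.3438%
R_f = 4.25% − 0.36 × 7.3438% = 1.6062%
β_Talbot = ρ·σ_i/σ_m = 0.256 × 37.88 / 16.05 = 0.6042
E(R_Talbot) = R_f + β × MRP = 1.6062% + 0.6042 × 7.3438% = 6.04%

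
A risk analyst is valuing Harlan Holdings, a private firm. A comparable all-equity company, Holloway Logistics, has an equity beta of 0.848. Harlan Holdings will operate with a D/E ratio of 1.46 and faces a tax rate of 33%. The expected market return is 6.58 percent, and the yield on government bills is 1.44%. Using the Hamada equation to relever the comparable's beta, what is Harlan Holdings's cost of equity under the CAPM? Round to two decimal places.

β_L = β_U × [1 + (1 − t)(D/E)] = 0.848 × [1 + (1 − 0.33) × 1.46]
    = 0.848 × [1 + 0.67 × 1.46] = 0.848 × 1.9782 = 1.6775
MRP = 6.58% − 1.44% = 5.14%
E(R) = R_f + β_L × MRP = 1.44% + 1.6775 × 5.14% = 10.06%

10.06%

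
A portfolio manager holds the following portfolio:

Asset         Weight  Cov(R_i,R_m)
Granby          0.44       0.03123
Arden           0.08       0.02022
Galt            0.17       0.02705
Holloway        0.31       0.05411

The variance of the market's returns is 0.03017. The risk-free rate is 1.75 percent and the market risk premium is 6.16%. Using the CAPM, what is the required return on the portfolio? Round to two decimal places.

β_Granby = 0.03123 / 0.03017 = 1.0351
β_Arden = 0.02022 / 0.03017 = 0.6702
β_Galt = 0.02705 / 0.03017 = 0.8966
β_Holloway = 0.05411 / 0.03017 = 1.7935
β_P = Σ w_i β_i = 0.44×1.0351 + 0.08×0.6702 + 0.17×0.8966 + 0.31×1.7935 = 1.2175
E(R_P) = R_f + β_P × MRP = 1.75% + 1.2175 × 6.16% = 9.25%

9.25%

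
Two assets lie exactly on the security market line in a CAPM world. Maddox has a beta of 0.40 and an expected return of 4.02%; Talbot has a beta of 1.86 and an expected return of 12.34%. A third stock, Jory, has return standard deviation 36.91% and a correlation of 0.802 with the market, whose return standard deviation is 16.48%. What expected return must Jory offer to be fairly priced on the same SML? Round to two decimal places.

MRP = (12.34% − 4.02%) / (1.86 − 0.40) = 5.6986%
R_f = 4.02% − 0.40 × 5.6986% = 1.7406%
β_Jory = ρ·σ_i/σ_m = 0.802 × 36.91 / 16.48 = 1.7962
E(R_Jory) = R_f + β × MRP = 1.7406% + 1.7962 × 5.6986% = 11.98%

11.98%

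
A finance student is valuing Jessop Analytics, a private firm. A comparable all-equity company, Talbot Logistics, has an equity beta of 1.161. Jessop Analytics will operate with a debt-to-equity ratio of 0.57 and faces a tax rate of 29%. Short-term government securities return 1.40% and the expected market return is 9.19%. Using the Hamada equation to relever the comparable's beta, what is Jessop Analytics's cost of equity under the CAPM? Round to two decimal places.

β_L = β_U × [1 + (1 − t)(D/E)] = 1.161 × [1 + (1 − 0.29) × 0.57]
    = 1.161 × [1 + 0.71 × 0.57] = 1.161 × 1.4047 = 1.6309
MRP = 9.19% − 1.40% = 7.79%
E(R) = R_f + β_L × MRP = 1.40% + 1.6309 × 7.79% = 14.10%

14.10%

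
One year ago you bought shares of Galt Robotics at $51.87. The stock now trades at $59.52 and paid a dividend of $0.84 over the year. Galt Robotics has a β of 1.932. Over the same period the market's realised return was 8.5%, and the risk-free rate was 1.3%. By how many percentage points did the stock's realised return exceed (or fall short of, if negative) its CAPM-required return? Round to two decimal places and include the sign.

+1.16%

Realised HPR = (P1 + D1 − P0) / P0 = (59.52 + 0.84 − 51.87) / 51.87 = 8.49 / 51.87 = 16.3678%
MRP = 8.5% − 1.3% = 7.20%
CAPM required = R_f + β·MRP = 1.3% + 1.932 × 7.2% = 15.2104%
α = realised − required = 16.3678% − 15.2104% = +1.16%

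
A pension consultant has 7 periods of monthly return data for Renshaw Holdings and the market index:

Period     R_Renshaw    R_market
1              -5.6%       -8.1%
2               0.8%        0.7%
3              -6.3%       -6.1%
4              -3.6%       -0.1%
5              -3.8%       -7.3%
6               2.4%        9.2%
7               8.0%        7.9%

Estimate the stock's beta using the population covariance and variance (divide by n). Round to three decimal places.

Mean R_i = (-5.6 + 0.8 − 6.3 − 3.6 − 3.8 + 2.4 + 8.0) / 7 = -1.1571%
Mean R_m = (-8.1 + 0.7 − 6.1 − 0.1 − 7.3 + 9.2 + 7.9) / 7 = -0.5429%
Σ(R_i − R̄_i)(R_m − R̄_m) = 193.3329  ⇒  Cov = 193.3329 / 7 = 27.6190
Σ(R_m − R̄_m)² = 301.5971  ⇒  Var(R_m) = 301.5971 / 7 = 43.0853
β = Cov / Var(R_m) = 27.6190 / 43.0853 = 0.6410

0.641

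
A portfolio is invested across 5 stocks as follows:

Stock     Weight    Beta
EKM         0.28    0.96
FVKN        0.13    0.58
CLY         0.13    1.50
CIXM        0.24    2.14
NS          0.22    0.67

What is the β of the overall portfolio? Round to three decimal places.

1.200

β_P = Σ w_i β_i = 0.28×0.96 + 0.13×0.58 + 0.13×1.50 + 0.24×2.14 + 0.22×0.67 = 1.2002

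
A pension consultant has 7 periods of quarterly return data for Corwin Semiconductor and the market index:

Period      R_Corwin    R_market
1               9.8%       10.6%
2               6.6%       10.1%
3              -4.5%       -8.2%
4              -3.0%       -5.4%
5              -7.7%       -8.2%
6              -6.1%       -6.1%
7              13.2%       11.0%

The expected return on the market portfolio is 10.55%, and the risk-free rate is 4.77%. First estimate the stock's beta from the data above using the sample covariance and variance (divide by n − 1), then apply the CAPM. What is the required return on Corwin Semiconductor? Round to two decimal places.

Mean R_i = (9.8 + 6.6 − 4.5 − 3.0 − 7.7 − 6.1 + 13.2) / 7 = 1.1857%
Mean R_m = (10.6 + 10.1 − 8.2 − 5.4 − 8.2 − 6.1 + 11.0) / 7 = 0.5429%
Σ(R_i − R̄_i)(R_m − R̄_m) = 464.6843  ⇒  Cov = 464.6843 / 6 = 77.4474
Σ(R_m − R̄_m)² = 534.1571  ⇒  Var(R_m) = 534.1571 / 6 = 89.0262
β = Cov / Var(R_m) = 77.4474 / 89.0262 = 0.8699
MRP = 10.55% − 4.77% = 5.78%
E(R) = R_f + β × MRP = 4.77% + 0.8699 × 5.78% = 9.80%

9.80%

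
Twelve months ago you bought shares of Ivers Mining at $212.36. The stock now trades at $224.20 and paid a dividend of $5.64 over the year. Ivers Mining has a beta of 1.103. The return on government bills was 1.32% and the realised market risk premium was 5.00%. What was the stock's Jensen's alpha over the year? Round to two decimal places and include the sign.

Realised HPR = (P1 + D1 − P0) / P0 = (224.20 + 5.64 − 212.36) / 212.36 = 17.48 / 212.36 = 8.2313%
CAPM required = R_f + β·MRP = 1.32% + 1.103 × 5.00% = 6.83500%
α = realised − required = 8.2313% − 6.83500% = +1.40%

+1.40%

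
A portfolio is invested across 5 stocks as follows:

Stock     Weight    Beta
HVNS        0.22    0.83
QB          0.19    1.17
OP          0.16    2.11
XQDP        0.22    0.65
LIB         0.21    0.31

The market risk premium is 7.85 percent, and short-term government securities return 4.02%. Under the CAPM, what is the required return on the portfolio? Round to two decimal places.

β_P = Σ w_i β_i = 0.22×0.83 + 0.19×1.17 + 0.16×2.11 + 0.22×0.65 + 0.21×0.31 = 0.9506
E(R_P) = R_f + β_P × MRP = 4.02% + 0.9506 × 7.85% = 11.48%

11.48%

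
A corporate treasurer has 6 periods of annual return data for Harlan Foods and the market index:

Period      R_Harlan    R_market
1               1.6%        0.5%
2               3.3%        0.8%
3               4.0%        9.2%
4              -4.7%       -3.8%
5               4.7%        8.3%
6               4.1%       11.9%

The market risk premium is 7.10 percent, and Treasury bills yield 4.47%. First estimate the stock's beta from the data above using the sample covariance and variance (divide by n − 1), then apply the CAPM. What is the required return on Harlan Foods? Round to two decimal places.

7.75%

Mean R_i = (1.6 + 3.3 + 4.0 − 4.7 + 4.7 + 4.1) / 6 = 2.1667%
Mean R_m = (0.5 + 0.8 + 9.2 − 3.8 + 8.3 + 11.9) / 6 = 4.4833%
Σ(R_i − R̄_i)(R_m − R̄_m) = 87.6167  ⇒  Cov = 87.6167 / 5 = 17.5233
Σ(R_m − R̄_m)² = 189.8683  ⇒  Var(R_m) = 189.8683 / 5 = 37.9737
β = Cov / Var(R_m) = 17.5233 / 37.9737 = 0.4615
E(R) = R_f + β × MRP = 4.47% + 0.4615 × 7.10% = 7.75%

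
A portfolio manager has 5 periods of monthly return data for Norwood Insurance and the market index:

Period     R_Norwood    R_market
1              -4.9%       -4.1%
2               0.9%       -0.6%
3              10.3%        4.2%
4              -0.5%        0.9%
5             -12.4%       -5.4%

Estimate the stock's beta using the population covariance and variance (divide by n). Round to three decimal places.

Mean R_i = (-4.9 + 0.9 + 10.3 − 0.5 − 12.4) / 5 = -1.3200%
Mean R_m = (-4.1 − 0.6 + 4.2 + 0.9 − 5.4) / 5 = -1.0000%
Σ(R_i − R̄_i)(R_m − R̄_m) = 122.7200  ⇒  Cov = 122.7200 / 5 = 24.5440
Σ(R_m − R̄_m)² = 59.7800  ⇒  Var(R_m) = 59.7800 / 5 = 11.9560
β = Cov / Var(R_m) = 24.5440 / 11.9560 = 2.0529

2.053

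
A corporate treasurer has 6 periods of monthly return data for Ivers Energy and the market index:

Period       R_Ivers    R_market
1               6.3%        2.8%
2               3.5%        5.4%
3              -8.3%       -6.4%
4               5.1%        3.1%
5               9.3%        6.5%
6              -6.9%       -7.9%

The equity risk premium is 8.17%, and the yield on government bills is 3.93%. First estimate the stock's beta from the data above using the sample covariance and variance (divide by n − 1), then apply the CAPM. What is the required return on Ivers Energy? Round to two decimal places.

Mean R_i = (6.3 + 3.5 − 8.3 + 5.1 + 9.3 − 6.9) / 6 = 1.5000%
Mean R_m = (2.8 + 5.4 − 6.4 + 3.1 + 6.5 − 7.9) / 6 = 0.5833%
Σ(R_i − R̄_i)(R_m − R̄_m) = 215.1800  ⇒  Cov = 215.1800 / 5 = 43.0360
Σ(R_m − R̄_m)² = 190.1883  ⇒  Var(R_m) = 190.1883 / 5 = 38.0377
β = Cov / Var(R_m) = 43.0360 / 38.0377 = 1.1314
E(R) = R_f + β × MRP = 3.93% + 1.1314 × 8.17% = 13.17%

13.17%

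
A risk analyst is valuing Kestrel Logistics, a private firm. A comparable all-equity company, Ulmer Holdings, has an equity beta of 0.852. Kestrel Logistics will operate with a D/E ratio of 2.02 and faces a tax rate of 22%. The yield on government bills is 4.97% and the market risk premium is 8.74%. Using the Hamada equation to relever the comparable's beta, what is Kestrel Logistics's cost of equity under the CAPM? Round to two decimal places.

β_L = β_U × [1 + (1 − t)(D/E)] = 0.852 × [1 + (1 − 0.22) × 2.02]
    = 0.852 × [1 + 0.78 × 2.02] = 0.852 × 2.5756 = 2.1944
E(R) = R_f + β_L × MRP = 4.97% + 2.1944 × 8.74% = 24.15%

24.15%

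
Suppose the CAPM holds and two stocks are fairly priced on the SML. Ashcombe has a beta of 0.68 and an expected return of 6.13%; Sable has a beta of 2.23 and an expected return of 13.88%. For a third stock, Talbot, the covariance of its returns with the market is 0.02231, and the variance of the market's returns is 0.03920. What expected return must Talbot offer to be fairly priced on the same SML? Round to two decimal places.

MRP = (13.88% − 6.13%) / (2.23 − 0.68) = 5.0000%
R_f = 6.13% − 0.68 × 5.0000% = 2.7300%
β_Talbot = Cov / Var(R_m) = 0.02231 / 0.03920 = 0.5691
E(R_Talbot) = R_f + β × MRP = 2.7300% + 0.5691 × 5.0000% = 5.58%

5.58%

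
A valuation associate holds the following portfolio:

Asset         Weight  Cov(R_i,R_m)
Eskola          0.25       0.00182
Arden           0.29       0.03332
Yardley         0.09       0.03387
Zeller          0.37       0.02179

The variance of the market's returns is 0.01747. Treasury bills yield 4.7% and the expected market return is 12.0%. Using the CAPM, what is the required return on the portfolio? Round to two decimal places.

β_Eskola = 0.00182 / 0.01747 = 0.1042
β_Arden = 0.03332 / 0.01747 = 1.9073
β_Yardley = 0.03387 / 0.01747 = 1.9388
β_Zeller = 0.02179 / 0.01747 = 1.2473
β_P = Σ w_i β_i = 0.25×0.1042 + 0.29×1.9073 + 0.09×1.9388 + 0.37×1.2473 = 1.2152
MRP = 12.0% − 4.7% = 7.30%
E(R_P) = R_f + β_P × MRP = 4.7% + 1.2152 × 7.3% = 13.57%

13.57%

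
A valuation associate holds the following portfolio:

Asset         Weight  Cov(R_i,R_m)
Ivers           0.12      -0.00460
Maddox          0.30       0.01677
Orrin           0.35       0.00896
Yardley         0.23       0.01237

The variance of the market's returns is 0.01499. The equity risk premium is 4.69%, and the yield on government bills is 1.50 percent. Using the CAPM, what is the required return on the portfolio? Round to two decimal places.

β_Ivers = -0.00460 / 0.01499 = -0.3069
β_Maddox = 0.01677 / 0.01499 = 1.1187
β_Orrin = 0.00896 / 0.01499 = 0.5977
β_Yardley = 0.01237 / 0.01499 = 0.8252
β_P = Σ w_i β_i = 0.12×-0.3069 + 0.30×1.1187 + 0.35×0.5977 + 0.23×0.8252 = 0.6978
E(R_P) = R_f + β_P × MRP = 1.50% + 0.6978 × 4.69% = 4.77%

4.77%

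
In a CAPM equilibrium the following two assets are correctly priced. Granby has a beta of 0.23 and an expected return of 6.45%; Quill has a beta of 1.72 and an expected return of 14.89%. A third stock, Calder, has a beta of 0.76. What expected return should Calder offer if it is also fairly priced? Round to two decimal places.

MRP (SML slope) = (14.89% − 6.45%) / (1.72 − 0.23) = 8.44% / 1.49 = 5.6644%
R_f (intercept) = 6.45% − 0.23 × 5.6644% = 5.1472%
E(R_Calder) = R_f + β × MRP = 5.1472% + 0.76 × 5.6644% = 9.45%

9.45%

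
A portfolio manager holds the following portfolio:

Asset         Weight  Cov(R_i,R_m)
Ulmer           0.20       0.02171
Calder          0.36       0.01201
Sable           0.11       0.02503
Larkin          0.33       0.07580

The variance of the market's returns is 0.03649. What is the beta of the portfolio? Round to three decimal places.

0.998

β_Ulmer = 0.02171 / 0.03649 = 0.5950
β_Calder = 0.01201 / 0.03649 = 0.3291
β_Sable = 0.02503 / 0.03649 = 0.6859
β_Larkin = 0.07580 / 0.03649 = 2.0773
β_P = Σ w_i β_i = 0.20×0.5950 + 0.36×0.3291 + 0.11×0.6859 + 0.33×2.0773 = 0.9984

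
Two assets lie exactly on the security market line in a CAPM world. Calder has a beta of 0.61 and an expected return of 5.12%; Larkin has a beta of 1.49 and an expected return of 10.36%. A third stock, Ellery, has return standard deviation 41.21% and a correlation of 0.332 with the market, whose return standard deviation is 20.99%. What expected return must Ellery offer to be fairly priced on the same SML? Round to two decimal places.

5.37%

MRP = (10.36% − 5.12%) / (1.49 − 0.61) = 5.9545%
R_f = 5.12% − 0.61 × 5.9545% = 1.4878%
β_Ellery = ρ·σ_i/σ_m = 0.332 × 41.21 / 20.99 = 0.6518
E(R_Ellery) = R_f + β × MRP = 1.4878% + 0.6518 × 5.9545% = 5.37%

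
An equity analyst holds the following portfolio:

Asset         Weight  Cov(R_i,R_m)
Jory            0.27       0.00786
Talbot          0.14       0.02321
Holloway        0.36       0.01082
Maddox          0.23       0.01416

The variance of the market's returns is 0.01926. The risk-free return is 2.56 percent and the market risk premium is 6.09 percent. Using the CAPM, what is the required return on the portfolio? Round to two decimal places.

6.52%

β_Jory = 0.00786 / 0.01926 = 0.4081
β_Talbot = 0.02321 / 0.01926 = 1.2051
β_Holloway = 0.01082 / 0.01926 = 0.5618
β_Maddox = 0.01416 / 0.01926 = 0.7352
β_P = Σ w_i β_i = 0.27×0.4081 + 0.14×1.2051 + 0.36×0.5618 + 0.23×0.7352 = 0.6502
E(R_P) = R_f + β_P × MRP = 2.56% + 0.6502 × 6.09% = 6.52%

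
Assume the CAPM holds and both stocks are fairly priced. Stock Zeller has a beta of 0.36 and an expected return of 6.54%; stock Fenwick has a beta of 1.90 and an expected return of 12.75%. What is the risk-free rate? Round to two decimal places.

Both satisfy E(R) = R_f + β·MRP, so the slope of the SML is
MRP = (12.75% − 6.54%) / (1.90 − 0.36) = 6.21% / 1.54 = 4.0325%
R_f = E(R_Zeller) − β_Zeller·MRP = 6.54% − 0.36 × 4.0325% = 5.0883%

5.09%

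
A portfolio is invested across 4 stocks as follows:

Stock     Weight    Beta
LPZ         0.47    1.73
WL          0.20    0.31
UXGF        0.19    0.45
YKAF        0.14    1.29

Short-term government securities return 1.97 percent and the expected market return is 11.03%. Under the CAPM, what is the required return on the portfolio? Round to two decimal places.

12.31%

β_P = Σ w_i β_i = 0.47×1.73 + 0.20×0.31 + 0.19×0.45 + 0.14×1.29 = 1.1412
MRP = 11.03% − 1.97% = 9.06%
E(R_P) = R_f + β_P × MRP = 1.97% + 1.1412 × 9.06% = 12.31%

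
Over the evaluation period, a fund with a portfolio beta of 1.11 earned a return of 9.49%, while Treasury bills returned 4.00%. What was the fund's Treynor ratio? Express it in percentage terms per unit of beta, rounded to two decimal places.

4.95%

Treynor = (R_P − R_f) / β_P = (9.49% − 4.00%) / 1.1100 = 5.49% / 1.1100 = 4.95%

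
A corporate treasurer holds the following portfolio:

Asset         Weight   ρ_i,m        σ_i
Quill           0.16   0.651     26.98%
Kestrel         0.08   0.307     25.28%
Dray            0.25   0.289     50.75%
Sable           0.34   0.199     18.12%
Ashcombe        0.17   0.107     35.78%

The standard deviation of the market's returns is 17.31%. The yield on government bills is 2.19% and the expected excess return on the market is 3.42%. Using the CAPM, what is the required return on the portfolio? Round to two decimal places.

3.96%

β_Quill = 0.651 × 26.98% / 17.31% = 1.0147
β_Kestrel = 0.307 × 25.28% / 17.31% = 0.4484
β_Dray = 0.289 × 50.75% / 17.31% = 0.8473
β_Sable = 0.199 × 18.12% / 17.31% = 0.2083
β_Ashcombe = 0.107 × 35.78% / 17.31% = 0.2212
β_P = Σ w_i β_i = 0.16×1.0147 + 0.08×0.4484 + 0.25×0.8473 + 0.34×0.2083 + 0.17×0.2212 = 0.5185
E(R_P) = R_f + β_P × MRP = 2.19% + 0.5185 × 3.42% = 3.96%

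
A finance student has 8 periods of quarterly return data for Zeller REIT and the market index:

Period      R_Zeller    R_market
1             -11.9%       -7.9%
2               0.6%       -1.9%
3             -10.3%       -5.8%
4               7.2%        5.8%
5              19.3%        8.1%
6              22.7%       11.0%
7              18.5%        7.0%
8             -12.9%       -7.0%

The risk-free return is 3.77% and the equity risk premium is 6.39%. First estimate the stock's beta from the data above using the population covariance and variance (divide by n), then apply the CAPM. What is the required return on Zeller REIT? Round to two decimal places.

16.04%

Mean R_i = (-11.9 + 0.6 − 10.3 + 7.2 + 19.3 + 22.7 + 18.5 − 12.9) / 8 = 4.1500%
Mean R_m = (-7.9 − 1.9 − 5.8 + 5.8 + 8.1 + 11.0 + 7.0 − 7.0) / 8 = 1.1625%
Σ(R_i − R̄_i)(R_m − R̄_m) = 781.6050  ⇒  Cov = 781.6050 / 8 = 97.7006
Σ(R_m − R̄_m)² = 407.0988  ⇒  Var(R_m) = 407.0988 / 8 = 50.8874
β = Cov / Var(R_m) = 97.7006 / 50.8874 = 1.9199
E(R) = R_f + β × MRP = 3.77% + 1.9199 × 6.39% = 16.04%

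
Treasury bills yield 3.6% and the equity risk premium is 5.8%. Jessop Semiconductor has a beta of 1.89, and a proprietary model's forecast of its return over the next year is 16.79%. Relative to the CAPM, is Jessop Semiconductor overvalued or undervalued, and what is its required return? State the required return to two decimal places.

Undervalued; required return 14.56%

Required return = R_f + β·MRP = 3.6% + 1.89 × 5.8% = 14.56%
Forecast 16.79% > required 14.56% → the stock plots above the SML → undervalued.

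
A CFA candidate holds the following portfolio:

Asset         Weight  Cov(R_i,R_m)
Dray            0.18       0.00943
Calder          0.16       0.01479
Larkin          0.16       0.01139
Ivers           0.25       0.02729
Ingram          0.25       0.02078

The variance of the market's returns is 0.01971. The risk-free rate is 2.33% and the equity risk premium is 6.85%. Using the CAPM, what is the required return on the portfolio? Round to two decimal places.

β_Dray = 0.00943 / 0.01971 = 0.4784
β_Calder = 0.01479 / 0.01971 = 0.7504
β_Larkin = 0.01139 / 0.01971 = 0.5779
β_Ivers = 0.02729 / 0.01971 = 1.3846
β_Ingram = 0.02078 / 0.01971 = 1.0543
β_P = Σ w_i β_i = 0.18×0.4784 + 0.16×0.7504 + 0.16×0.5779 + 0.25×1.3846 + 0.25×1.0543 = 0.9084
E(R_P) = R_f + β_P × MRP = 2.33% + 0.9084 × 6.85% = 8.55%

8.55%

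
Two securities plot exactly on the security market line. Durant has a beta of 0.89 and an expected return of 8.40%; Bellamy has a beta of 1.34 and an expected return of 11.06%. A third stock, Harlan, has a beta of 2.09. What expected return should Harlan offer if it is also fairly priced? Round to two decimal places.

MRP (SML slope) = (11.06% − 8.40%) / (1.34 − 0.89) = 2.66% / 0.45 = 5.9111%
R_f (intercept) = 8.40% − 0.89 × 5.9111% = 3.1391%
E(R_Harlan) = R_f + β × MRP = 3.1391% + 2.09 × 5.9111% = 15.49%

15.49%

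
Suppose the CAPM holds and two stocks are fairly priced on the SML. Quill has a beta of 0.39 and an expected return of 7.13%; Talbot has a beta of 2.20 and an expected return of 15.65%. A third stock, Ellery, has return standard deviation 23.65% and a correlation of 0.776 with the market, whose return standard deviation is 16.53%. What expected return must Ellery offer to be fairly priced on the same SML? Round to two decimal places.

10.52%

MRP = (15.65% − 7.13%) / (2.20 − 0.39) = 4.7072%
R_f = 7.13% − 0.39 × 4.7072% = 5.2942%
β_Ellery = ρ·σ_i/σ_m = 0.776 × 23.65 / 16.53 = 1.1102
E(R_Ellery) = R_f + β × MRP = 5.2942% + 1.1102 × 4.7072% = 10.52%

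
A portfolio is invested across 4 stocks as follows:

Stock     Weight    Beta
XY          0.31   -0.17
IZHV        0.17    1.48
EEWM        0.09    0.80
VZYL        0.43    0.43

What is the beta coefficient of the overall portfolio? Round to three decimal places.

0.456

β_P = Σ w_i β_i = 0.31×-0.17 + 0.17×1.48 + 0.09×0.80 + 0.43×0.43 = 0.4558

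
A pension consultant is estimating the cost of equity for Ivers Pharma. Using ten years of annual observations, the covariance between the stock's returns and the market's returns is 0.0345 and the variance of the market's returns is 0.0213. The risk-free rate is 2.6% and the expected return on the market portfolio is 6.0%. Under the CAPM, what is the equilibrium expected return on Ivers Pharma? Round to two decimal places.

β = Cov(R_i, R_m) / Var(R_m) = 0.0345 / 0.0213 = 1.6197
MRP = 6.0% − 2.6% = 3.40%
E(R) = R_f + β × MRP = 2.6% + 1.6197 × 3.4% = 8.11%

8.11%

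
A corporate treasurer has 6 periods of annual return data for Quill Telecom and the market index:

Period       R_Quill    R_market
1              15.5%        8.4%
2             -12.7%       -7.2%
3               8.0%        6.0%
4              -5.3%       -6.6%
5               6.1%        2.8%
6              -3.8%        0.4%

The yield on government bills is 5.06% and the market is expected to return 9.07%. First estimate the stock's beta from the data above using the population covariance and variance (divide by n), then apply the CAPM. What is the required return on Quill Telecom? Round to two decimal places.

11.15%

Mean R_i = (15.5 − 12.7 + 8.0 − 5.3 + 6.1 − 3.8) / 6 = 1.3000%
Mean R_m = (8.4 − 7.2 + 6.0 − 6.6 + 2.8 + 0.4) / 6 = 0.6333%
Σ(R_i − R̄_i)(R_m − R̄_m) = 315.2400  ⇒  Cov = 315.2400 / 6 = 52.5400
Σ(R_m − R̄_m)² = 207.5533  ⇒  Var(R_m) = 207.5533 / 6 = 34.5922
β = Cov / Var(R_m) = 52.5400 / 34.5922 = 1.5188
MRP = 9.07% − 5.06% = 4.01%
E(R) = R_f + β × MRP = 5.06% + 1.5188 × 4.01% = 11.15%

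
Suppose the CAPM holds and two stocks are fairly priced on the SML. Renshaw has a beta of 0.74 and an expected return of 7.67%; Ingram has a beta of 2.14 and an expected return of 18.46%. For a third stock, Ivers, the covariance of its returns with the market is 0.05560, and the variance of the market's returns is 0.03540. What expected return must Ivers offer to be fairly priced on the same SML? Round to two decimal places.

14.07%

MRP = (18.46% − 7.67%) / (2.14 − 0.74) = 7.7071%
R_f = 7.67% − 0.74 × 7.7071% = 1.9667%
β_Ivers = Cov / Var(R_m) = 0.05560 / 0.03540 = 1.5706
E(R_Ivers) = R_f + β × MRP = 1.9667% + 1.5706 × 7.7071% = 14.07%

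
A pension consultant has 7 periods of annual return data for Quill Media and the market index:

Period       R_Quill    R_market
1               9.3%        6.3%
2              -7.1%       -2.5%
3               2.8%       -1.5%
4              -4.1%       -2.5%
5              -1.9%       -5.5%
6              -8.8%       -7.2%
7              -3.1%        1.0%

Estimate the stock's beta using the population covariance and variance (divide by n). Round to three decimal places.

1.118

Mean R_i = (9.3 − 7.1 + 2.8 − 4.1 − 1.9 − 8.8 − 3.1) / 7 = -1.8429%
Mean R_m = (6.3 − 2.5 − 1.5 − 2.5 − 5.5 − 7.2 + 1.0) / 7 = -1.7000%
Σ(R_i − R̄_i)(R_m − R̄_m) = 131.1700  ⇒  Cov = 131.1700 / 7 = 18.7386
Σ(R_m − R̄_m)² = 117.3000  ⇒  Var(R_m) = 117.3000 / 7 = 16.7571
β = Cov / Var(R_m) = 18.7386 / 16.7571 = 1.1182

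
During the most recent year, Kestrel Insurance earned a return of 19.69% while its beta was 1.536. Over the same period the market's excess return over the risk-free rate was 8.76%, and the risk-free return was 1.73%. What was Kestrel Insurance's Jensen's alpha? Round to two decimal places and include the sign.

CAPM benchmark = R_f + β(R_m − R_f) = 1.73% + 1.536 × 8.76% = 15.18536%
α = actual − benchmark = 19.69% − 15.18536% = +4.50%

+4.50%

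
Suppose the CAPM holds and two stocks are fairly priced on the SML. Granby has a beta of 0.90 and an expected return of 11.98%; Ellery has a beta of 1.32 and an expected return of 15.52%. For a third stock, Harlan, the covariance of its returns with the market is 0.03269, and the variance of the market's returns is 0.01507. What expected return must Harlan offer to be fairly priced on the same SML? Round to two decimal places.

22.68%

MRP = (15.52% − 11.98%) / (1.32 − 0.90) = 8.4286%
R_f = 11.98% − 0.90 × 8.4286% = 4.3943%
β_Harlan = Cov / Var(R_m) = 0.03269 / 0.01507 = 2.1692
E(R_Harlan) = R_f + β × MRP = 4.3943% + 2.1692 × 8.4286% = 22.68%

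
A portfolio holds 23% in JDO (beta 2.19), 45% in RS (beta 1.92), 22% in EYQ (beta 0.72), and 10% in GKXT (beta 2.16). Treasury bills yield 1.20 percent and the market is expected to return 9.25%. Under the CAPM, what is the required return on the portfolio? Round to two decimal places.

β_P = Σ w_i β_i = 0.23×2.19 + 0.45×1.92 + 0.22×0.72 + 0.10×2.16 = 1.7421
MRP = 9.25% − 1.20% = 8.05%
E(R_P) = R_f + β_P × MRP = 1.20% + 1.7421 × 8.05% = 15.22%

15.22%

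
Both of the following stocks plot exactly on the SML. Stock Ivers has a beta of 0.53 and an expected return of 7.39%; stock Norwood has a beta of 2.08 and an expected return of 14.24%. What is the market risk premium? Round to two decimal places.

Both satisfy E(R) = R_f + β·MRP, so the slope of the SML is
MRP = (14.24% − 7.39%) / (2.08 − 0.53) = 6.85% / 1.55 = 4.4194%

4.42%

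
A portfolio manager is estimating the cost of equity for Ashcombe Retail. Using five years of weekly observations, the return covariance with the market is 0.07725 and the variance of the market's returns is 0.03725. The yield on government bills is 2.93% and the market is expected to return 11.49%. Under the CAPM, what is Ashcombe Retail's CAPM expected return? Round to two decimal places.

20.68%

β = Cov(R_i, R_m) / Var(R_m) = 0.07725 / 0.03725 = 2.0738
MRP = 11.49% − 2.93% = 8.56%
E(R) = R_f + β × MRP = 2.93% + 2.0738 × 8.56% = 20.68%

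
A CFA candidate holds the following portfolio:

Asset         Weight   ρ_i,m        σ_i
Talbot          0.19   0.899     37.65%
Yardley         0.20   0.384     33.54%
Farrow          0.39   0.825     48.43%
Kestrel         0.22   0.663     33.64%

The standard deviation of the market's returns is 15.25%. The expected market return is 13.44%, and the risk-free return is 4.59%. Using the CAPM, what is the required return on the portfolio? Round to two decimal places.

21.71%

β_Talbot = 0.899 × 37.65% / 15.25% = 2.2195
β_Yardley = 0.384 × 33.54% / 15.25% = 0.8445
β_Farrow = 0.825 × 48.43% / 15.25% = 2.6200
β_Kestrel = 0.663 × 33.64% / 15.25% = 1.4625
β_P = Σ w_i β_i = 0.19×2.2195 + 0.20×0.8445 + 0.39×2.6200 + 0.22×1.4625 = 1.9342
MRP = 13.44% − 4.59% = 8.85%
E(R_P) = R_f + β_P × MRP = 4.59% + 1.9342 × 8.85% = 21.71%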